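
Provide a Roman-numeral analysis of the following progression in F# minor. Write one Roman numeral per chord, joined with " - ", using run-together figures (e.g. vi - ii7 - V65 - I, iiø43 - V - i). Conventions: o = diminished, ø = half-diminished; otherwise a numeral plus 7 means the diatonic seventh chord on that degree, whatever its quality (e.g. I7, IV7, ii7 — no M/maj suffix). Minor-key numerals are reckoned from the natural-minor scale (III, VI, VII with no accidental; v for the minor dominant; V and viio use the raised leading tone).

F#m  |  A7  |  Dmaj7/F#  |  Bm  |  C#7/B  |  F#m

i - V7/VI - VI65 - iv - V42 - i

F#m: minor triad on F# = scale degree 1 → i.
A7 is the secondary dominant of VI (dominant seventh chord on A): V7/VI.
Dmaj7/F# has root D, degree 6 in F# minor, so VI65.
Bm: root B is the subdominant; minor triad there is iv.
C#7/B has root C#, degree 5 in F# minor, so V42.
F#m: minor triad on F# = scale degree 1 → i.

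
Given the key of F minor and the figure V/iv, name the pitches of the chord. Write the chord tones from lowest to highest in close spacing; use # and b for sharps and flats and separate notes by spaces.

F A C

The slash means an applied dominant: we want the dominant of iv. In F minor, iv is Bb minor, and its dominant is built on F.
Building a major triad on F gives F-A-C.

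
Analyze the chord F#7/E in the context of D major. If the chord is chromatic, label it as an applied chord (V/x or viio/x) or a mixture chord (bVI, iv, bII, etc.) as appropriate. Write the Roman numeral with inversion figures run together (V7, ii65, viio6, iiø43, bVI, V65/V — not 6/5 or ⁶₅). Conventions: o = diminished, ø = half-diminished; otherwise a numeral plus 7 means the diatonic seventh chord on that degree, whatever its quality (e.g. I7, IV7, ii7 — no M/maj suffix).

V42/vi

Stacked in thirds the chord is F#-A#-C#-E: a dominant seventh chord on F#.
F# is not a diatonic chord root with this quality in D major, but it lies a perfect fifth above B (vi), so the chord functions as an applied dominant of vi.
With E in the bass the chord is in third inversion, so the figured bass is 42.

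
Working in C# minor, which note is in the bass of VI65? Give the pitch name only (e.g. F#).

C#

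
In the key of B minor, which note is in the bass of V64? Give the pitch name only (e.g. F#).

V in B minor has root F#; the chord is F#-A#-C#.
The figure 64 means second inversion — the fifth is in the bass.

C#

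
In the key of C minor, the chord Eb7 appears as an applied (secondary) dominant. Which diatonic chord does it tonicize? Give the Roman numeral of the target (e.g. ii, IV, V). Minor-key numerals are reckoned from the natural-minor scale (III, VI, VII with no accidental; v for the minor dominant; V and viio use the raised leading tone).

VI

The chord is a dominant seventh chord on Eb.
A dominant resolves down a perfect fifth: Eb → Ab. In C minor, Ab is scale degree 6, i.e. VI.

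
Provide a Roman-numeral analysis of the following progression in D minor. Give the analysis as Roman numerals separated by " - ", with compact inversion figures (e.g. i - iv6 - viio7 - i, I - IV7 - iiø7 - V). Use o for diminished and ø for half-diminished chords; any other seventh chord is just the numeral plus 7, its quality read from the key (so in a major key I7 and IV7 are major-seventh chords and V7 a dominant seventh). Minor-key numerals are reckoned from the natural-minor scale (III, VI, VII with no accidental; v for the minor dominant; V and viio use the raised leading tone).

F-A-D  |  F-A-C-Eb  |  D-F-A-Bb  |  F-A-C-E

i6 - V7/VI - VI65 - III7

F-A-D: root D is the tonic; minor triad there is i6.
F-A-C-Eb is the secondary dominant of VI (dominant seventh chord on F): V7/VI.
D-F-A-Bb: major seventh chord on Bb = scale degree 6 → VI65.
F-A-C-E has root F, degree 3 in D minor, so III7.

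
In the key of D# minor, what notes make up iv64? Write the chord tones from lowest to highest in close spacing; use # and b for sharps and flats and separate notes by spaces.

The numeral's case and figure indicate a minor triad. In D# minor its root, scale degree 4, is G#.
Stacking thirds from G# gives G#-B-D#.
With the 64 figure the chord is in second inversion; from the bass D# upward in close position it reads D#-G#-B.

D# G# B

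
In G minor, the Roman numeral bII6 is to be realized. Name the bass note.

C

bII in G minor has root Ab; the chord is Ab-C-Eb.
The figure 6 means first inversion — the third is in the bass.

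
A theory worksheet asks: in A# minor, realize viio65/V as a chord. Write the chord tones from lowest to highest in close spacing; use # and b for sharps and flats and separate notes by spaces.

F## A# C# D##

viio65/V is a secondary leading-tone chord. The target V is E# in A# minor; the applied chord is rooted a semitone below, on D##.
Building a fully diminished seventh chord on D## gives D##-F##-A#-C#.
With the 65 figure the chord is in first inversion; from the bass F## upward in close position it reads F##-A#-C#-D##.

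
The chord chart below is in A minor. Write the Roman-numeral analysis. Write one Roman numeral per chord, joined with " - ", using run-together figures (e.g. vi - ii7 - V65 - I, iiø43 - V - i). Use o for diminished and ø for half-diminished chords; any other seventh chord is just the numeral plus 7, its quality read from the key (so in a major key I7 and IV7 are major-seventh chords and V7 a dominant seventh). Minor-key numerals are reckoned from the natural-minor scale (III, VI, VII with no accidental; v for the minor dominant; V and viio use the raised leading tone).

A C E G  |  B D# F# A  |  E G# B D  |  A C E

A-C-E-G: minor seventh chord on A = scale degree 1 → i7.
B-D#-F#-A: a dominant seventh chord on B, the applied dominant of V → V7/V.
E-G#-B-D: dominant seventh chord on E = scale degree 5 → V7.
A-C-E: minor triad on A = scale degree 1 → i.

i7 - V7/V - V7 - i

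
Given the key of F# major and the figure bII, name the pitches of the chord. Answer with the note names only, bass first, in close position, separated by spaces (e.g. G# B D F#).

Scale degree 2 in F# major is G#; lowering it a half step gives G. bII is the Neapolitan chord — a major triad on the lowered second degree.
So the chord is G-B-D, a major triad.

G B D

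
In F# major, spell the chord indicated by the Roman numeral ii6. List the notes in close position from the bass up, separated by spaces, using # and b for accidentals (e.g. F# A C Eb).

In F# major, the supertonic is G#, and the diatonic chord built there is a minor triad.
That chord is spelled G#-B-D#.
The figured bass 6 indicates first inversion, placing the third (B) in the bass: B-D#-G#.

B D# G#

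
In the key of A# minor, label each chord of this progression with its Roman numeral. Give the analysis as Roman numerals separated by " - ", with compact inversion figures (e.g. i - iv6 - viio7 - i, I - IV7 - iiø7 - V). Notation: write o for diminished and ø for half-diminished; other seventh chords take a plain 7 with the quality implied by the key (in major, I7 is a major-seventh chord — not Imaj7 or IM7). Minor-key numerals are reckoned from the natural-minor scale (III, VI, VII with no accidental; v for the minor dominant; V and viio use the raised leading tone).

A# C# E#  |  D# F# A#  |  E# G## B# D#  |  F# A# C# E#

i - iv - V7 - VI7

A#-C#-E# has root A#, degree 1 in A# minor, so i.
D#-F#-A#: root D# is the subdominant; minor triad there is iv.
E#-G##-B#-D#: dominant seventh chord on E# = scale degree 5 → V7.
F#-A#-C#-E# has root F#, degree 6 in A# minor, so VI7.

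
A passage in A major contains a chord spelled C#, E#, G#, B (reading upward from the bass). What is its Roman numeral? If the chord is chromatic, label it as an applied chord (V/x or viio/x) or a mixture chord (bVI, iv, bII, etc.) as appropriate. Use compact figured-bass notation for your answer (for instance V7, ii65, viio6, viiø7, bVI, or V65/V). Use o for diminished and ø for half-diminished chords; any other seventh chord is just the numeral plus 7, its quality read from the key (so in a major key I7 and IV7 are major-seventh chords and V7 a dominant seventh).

V7/vi

The pitches C#-E#-G#-B form a dominant seventh chord rooted on C#.
C# is not a diatonic chord root with this quality in A major, but it lies a perfect fifth above F# (vi), so the chord functions as an applied dominant of vi.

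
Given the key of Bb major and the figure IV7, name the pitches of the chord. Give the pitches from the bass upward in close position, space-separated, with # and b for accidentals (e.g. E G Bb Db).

Eb G Bb D

In Bb major, the fourth degree is Eb, and the diatonic chord built there is a major seventh chord.
That chord is spelled Eb-G-Bb-D.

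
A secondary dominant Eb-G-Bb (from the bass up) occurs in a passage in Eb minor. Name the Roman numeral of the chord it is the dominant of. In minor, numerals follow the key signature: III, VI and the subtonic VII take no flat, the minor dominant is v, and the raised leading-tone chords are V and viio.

iv

The chord is a major triad on Eb.
A dominant resolves down a perfect fifth: Eb → Ab. In Eb minor, Ab is scale degree 4, i.e. iv.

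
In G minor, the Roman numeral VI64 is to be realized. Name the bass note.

VI in G minor has root Eb; the chord is Eb-G-Bb.
The figure 64 means second inversion — the fifth is in the bass.

Bb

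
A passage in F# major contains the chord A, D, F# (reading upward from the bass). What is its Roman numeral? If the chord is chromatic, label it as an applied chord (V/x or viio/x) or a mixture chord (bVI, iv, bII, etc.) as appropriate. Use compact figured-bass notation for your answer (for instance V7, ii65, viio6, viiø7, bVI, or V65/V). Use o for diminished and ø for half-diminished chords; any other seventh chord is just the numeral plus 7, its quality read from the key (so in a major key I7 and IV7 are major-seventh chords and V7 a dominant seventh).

The pitches D-F#-A form a major triad rooted on D.
D is the lowered sixth degree of F# major (diatonic 6 would be D#). This is a major triad on the lowered sixth degree, borrowed from the parallel minor.
With A in the bass the chord is in second inversion, so the figured bass is 64.

bVI64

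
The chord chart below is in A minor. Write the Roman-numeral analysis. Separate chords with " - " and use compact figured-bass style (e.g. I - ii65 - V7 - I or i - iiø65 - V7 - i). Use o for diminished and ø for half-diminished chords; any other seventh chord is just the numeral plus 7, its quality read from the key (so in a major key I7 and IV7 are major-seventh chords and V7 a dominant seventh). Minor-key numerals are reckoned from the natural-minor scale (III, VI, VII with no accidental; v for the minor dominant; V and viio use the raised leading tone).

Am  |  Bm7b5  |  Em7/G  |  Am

Am: root A is the tonic; minor triad there is i.
Bm7b5: root B is the supertonic; half-diminished seventh chord there is iiø7.
Em7/G: minor seventh chord on E = scale degree 5 → v65.
Am: minor triad on A = scale degree 1 → i.

i - iiø7 - v65 - i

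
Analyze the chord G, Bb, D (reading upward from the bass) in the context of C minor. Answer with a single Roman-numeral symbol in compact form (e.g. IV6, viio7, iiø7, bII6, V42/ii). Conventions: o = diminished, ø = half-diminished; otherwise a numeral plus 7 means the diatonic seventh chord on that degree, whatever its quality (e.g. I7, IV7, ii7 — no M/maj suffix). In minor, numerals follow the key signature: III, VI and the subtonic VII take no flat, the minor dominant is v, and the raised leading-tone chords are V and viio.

Stacked in thirds the chord is G-Bb-D: a minor triad on G.
In C minor, G is the dominant; the diatonic minor triad there is v.

v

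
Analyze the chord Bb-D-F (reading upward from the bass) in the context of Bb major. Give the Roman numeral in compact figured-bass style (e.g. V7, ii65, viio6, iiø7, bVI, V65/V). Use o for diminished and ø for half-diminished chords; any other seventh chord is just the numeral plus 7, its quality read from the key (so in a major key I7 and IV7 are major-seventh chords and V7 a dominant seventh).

The pitches Bb-D-F form a major triad rooted on Bb.
Bb is scale degree 1 in Bb major, and a major triad on that degree is written I.

I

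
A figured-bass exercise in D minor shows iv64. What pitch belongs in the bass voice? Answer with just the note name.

D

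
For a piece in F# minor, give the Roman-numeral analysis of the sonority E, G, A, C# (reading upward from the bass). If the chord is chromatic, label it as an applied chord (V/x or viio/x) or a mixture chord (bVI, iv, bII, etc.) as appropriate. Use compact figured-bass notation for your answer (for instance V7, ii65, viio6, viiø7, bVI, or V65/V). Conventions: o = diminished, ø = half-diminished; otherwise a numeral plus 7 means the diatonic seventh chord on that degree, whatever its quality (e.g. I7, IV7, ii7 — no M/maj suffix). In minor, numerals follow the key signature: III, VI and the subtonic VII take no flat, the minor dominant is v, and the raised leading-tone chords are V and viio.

V43/VI

Stacked in thirds the chord is A-C#-E-G: a dominant seventh chord on A.
A is not a diatonic chord root with this quality in F# minor, but it lies a perfect fifth above D (VI), so the chord functions as an applied dominant of VI.
With E in the bass the chord is in second inversion, so the figured bass is 43.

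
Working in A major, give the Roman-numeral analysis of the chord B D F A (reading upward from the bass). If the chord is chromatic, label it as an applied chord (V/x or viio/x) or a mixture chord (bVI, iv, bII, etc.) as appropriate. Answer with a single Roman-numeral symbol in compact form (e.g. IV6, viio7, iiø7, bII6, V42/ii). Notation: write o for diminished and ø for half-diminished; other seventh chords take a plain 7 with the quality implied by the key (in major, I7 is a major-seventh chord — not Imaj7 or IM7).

iiø7

Stacked in thirds the chord is B-D-F-A: a half-diminished seventh chord on B.
B is the second degree of A major. This is the half-diminished supertonic seventh, borrowed from the parallel minor.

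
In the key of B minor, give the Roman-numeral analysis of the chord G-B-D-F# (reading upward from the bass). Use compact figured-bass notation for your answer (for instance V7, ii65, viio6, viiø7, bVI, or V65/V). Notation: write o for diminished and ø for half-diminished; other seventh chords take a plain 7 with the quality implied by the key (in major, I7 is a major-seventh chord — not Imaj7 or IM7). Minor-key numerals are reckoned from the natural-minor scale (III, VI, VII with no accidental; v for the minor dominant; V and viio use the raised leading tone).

VI7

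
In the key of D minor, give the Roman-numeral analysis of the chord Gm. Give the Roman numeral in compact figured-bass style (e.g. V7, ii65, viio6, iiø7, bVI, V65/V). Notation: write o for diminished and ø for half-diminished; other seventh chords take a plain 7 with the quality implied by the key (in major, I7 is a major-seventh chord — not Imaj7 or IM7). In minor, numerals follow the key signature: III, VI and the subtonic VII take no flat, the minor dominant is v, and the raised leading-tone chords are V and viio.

iv

The pitches G-Bb-D form a minor triad rooted on G.
In D minor, G is the subdominant; the diatonic minor triad there is iv.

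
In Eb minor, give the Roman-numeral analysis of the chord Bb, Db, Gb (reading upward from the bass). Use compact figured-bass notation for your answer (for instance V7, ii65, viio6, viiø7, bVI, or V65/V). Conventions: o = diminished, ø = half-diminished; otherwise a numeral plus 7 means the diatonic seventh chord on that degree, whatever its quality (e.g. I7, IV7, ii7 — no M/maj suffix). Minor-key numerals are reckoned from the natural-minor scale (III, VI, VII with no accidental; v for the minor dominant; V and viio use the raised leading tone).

The pitches Gb-Bb-Db form a major triad rooted on Gb.
In Eb minor, Gb is the mediant; the diatonic major triad there is III.
With Bb in the bass the chord is in first inversion, so the figured bass is 6.

III6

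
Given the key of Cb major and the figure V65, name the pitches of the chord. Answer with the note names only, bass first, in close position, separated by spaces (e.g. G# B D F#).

In Cb major, scale degree 5 is Gb, and the diatonic chord built there is a dominant seventh chord.
That chord is spelled Gb-Bb-Db-Fb.
With the 65 figure the chord is in first inversion; from the bass Bb upward in close position it reads Bb-Db-Fb-Gb.

Bb Db Fb Gb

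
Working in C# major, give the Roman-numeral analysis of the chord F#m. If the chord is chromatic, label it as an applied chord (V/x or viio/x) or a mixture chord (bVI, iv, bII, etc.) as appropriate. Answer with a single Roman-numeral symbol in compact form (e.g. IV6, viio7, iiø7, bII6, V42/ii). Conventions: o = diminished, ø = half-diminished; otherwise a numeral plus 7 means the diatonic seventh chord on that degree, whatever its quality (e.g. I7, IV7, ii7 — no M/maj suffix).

iv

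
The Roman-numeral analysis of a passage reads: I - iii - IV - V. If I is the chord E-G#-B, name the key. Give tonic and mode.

I is given as E-G#-B — a major triad with root E.
If E is scale degree 1 and the mode makes that degree carry a major triad, the tonic is E and the mode is major.

E major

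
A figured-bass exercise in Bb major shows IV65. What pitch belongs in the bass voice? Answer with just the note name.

G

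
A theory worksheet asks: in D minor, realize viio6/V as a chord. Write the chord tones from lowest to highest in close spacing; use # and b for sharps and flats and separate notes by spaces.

The slash marks an applied leading-tone chord: viio of V. In D minor, V is A, so the leading tone to it is G#, a half step below.
Building a diminished triad on G# gives G#-B-D.
The figured bass 6 indicates first inversion, placing the third (B) in the bass: B-D-G#.

B D G#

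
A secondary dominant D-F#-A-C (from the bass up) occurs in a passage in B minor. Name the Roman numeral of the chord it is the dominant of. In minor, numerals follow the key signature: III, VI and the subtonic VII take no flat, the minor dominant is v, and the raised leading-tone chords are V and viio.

VI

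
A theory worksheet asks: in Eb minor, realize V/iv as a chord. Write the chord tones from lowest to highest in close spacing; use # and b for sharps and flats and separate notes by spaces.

Eb G Bb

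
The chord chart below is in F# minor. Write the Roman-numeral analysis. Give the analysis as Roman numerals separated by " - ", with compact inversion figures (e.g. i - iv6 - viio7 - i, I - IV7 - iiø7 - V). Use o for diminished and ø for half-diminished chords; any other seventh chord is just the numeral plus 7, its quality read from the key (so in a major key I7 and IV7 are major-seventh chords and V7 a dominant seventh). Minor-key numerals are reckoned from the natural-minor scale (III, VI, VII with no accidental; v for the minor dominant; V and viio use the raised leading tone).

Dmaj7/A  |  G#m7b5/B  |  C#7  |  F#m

VI43 - iiø65 - V7 - i

Dmaj7/A has root D, degree 6 in F# minor, so VI43.
G#m7b5/B: root G# is the supertonic; half-diminished seventh chord there is iiø65.
C#7: root C# is the dominant; dominant seventh chord there is V7.
F#m: minor triad on F# = scale degree 1 → i.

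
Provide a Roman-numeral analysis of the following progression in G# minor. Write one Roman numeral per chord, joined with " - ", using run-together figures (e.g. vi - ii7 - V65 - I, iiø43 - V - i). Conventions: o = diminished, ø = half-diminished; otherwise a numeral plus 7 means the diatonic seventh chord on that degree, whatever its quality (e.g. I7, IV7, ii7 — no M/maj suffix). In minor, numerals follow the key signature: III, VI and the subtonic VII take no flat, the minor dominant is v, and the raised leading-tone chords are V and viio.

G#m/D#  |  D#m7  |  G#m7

G#m/D#: root G# is the tonic; minor triad there is i64.
D#m7: minor seventh chord on D# = scale degree 5 → v7.
G#m7 has root G#, degree 1 in G# minor, so i7.

i64 - v7 - i7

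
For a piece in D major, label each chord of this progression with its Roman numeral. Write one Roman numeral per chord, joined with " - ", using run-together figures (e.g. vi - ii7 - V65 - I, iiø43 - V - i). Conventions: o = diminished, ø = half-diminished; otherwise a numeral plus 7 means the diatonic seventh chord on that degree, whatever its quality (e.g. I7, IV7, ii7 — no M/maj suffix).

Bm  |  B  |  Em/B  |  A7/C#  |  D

Bm has root B, degree 6 in D major, so vi.
B: chromatic; B is V of ii, so V/ii.
Em/B: minor triad on E = scale degree 2 → ii64.
A7/C#: root A is the dominant; dominant seventh chord there is V65.
D: root D is the tonic; major triad there is I.

vi - V/ii - ii64 - V65 - I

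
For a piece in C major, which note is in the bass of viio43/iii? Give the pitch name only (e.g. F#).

A

The applied chord viio43/iii is rooted on D#: D#-F#-A-C.
The figure 43 means second inversion — the fifth is in the bass.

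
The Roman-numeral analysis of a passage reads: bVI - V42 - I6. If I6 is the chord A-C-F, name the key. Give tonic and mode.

F major

I6 is given as A-C-F — a major triad with root F.
If F is scale degree 1 and the mode makes that degree carry a major triad, the tonic is F and the mode is major.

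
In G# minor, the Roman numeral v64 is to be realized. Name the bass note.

A#

v in G# minor has root D#; the chord is D#-F#-A#.
The figure 64 means second inversion — the fifth is in the bass.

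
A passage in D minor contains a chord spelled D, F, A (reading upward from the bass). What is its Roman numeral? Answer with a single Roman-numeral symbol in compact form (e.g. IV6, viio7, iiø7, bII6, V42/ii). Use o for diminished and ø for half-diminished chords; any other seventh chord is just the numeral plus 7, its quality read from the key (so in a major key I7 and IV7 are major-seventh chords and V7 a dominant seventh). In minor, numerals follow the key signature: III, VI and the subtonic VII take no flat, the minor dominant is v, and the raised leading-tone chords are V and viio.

i

Stacked in thirds the chord is D-F-A: a minor triad on D.
D is scale degree 1 in D minor, and a minor triad on that degree is written i.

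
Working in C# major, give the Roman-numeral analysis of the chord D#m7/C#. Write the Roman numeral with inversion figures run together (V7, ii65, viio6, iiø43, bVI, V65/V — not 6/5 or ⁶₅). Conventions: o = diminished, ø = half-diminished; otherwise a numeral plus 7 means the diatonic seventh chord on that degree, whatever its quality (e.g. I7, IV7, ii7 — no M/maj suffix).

Stacked in thirds the chord is D#-F#-A#-C#: a minor seventh chord on D#.
D# is scale degree 2 in C# major, and a minor seventh chord on that degree is written ii7.
With C# in the bass the chord is in third inversion, so the figured bass is 42.

ii42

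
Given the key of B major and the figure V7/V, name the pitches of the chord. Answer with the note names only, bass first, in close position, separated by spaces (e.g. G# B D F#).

C# E# G# B

The slash means an applied dominant: we want the dominant of V. In B major, V is F# major, and its dominant is built on C#.
Building a dominant seventh chord on C# gives C#-E#-G#-B.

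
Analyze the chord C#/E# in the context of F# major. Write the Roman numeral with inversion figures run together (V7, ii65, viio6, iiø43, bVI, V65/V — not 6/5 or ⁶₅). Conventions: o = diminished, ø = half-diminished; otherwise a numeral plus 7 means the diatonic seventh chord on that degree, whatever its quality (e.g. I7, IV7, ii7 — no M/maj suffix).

The pitches C#-E#-G# form a major triad rooted on C#.
C# is scale degree 5 in F# major, and a major triad on that degree is written V.
With E# in the bass the chord is in first inversion, so the figured bass is 6.

V6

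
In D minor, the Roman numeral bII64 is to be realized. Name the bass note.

bII in D minor has root Eb; the chord is Eb-G-Bb.
The figure 64 means second inversion — the fifth is in the bass.

Bb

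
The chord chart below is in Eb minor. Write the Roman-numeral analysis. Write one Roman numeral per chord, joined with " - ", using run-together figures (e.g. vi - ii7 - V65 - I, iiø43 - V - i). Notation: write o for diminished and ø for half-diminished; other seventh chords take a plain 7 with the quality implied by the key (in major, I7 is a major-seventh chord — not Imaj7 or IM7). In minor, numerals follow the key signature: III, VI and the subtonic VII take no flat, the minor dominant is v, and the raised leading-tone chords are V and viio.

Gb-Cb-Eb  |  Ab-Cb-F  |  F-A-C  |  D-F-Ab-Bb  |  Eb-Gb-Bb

Gb-Cb-Eb: major triad on Cb = scale degree 6 → VI64.
Ab-Cb-F: diminished triad on F = scale degree 2 → iio6.
F-A-C is the secondary dominant of V (major triad on F): V/V.
D-F-Ab-Bb: root Bb is the dominant; dominant seventh chord there is V65.
Eb-Gb-Bb: root Eb is the tonic; minor triad there is i.

VI64 - iio6 - V/V - V65 - i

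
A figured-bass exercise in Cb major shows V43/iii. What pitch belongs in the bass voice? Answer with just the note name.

F

The applied chord V43/iii is rooted on Bb: Bb-D-F-Ab.
The figure 43 means second inversion — the fifth is in the bass.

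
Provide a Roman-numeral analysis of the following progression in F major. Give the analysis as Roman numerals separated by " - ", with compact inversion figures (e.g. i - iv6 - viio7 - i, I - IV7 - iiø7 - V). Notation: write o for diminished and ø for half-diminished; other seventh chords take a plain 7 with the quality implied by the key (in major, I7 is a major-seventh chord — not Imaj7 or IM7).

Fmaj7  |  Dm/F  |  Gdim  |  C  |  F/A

Fmaj7 has root F, degree 1 in F major, so I7.
Dm/F has root D, degree 6 in F major, so vi6.
Gdim: G with this quality isn't in the key; it's iio, borrowed from the parallel minor.
C has root C, degree 5 in F major, so V.
F/A: root F is the tonic; major triad there is I6.

I7 - vi6 - iio - V - I6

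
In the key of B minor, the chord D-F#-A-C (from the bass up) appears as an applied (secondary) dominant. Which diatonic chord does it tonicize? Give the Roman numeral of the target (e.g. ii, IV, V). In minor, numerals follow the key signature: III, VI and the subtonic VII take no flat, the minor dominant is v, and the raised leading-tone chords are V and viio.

VI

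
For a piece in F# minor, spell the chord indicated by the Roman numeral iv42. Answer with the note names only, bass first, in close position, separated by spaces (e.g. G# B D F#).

A B D F#

The numeral's case and figure indicate a minor seventh chord. In F# minor its root, the fourth degree, is B.
Stacking thirds from B gives B-D-F#-A.
With the 42 figure the chord is in third inversion; from the bass A upward in close position it reads A-B-D-F#.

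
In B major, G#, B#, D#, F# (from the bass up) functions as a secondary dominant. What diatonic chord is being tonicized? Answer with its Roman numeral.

The chord is a dominant seventh chord on G#.
A dominant resolves down a perfect fifth: G# → C#. In B major, C# is scale degree 2, i.e. ii.

ii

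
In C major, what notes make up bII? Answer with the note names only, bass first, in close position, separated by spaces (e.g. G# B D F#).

Scale degree 2 in C major is D; lowering it a half step gives Db. bII is the Neapolitan chord — a major triad on the lowered second degree.
So the chord is Db-F-Ab, a major triad.

Db F Ab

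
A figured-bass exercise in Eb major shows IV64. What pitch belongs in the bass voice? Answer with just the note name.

IV in Eb major has root Ab; the chord is Ab-C-Eb.
The figure 64 means second inversion — the fifth is in the bass.

Eb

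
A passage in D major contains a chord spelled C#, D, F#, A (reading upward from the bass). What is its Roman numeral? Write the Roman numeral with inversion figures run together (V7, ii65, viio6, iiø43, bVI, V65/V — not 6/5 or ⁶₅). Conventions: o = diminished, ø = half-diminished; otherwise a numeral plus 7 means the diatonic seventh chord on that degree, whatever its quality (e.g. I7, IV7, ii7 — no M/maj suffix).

I42

Stacked in thirds the chord is D-F#-A-C#: a major seventh chord on D.
D is scale degree 1 in D major, and a major seventh chord on that degree is written I7.
With C# in the bass the chord is in third inversion, so the figured bass is 42.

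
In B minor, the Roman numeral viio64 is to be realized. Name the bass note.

viio in B minor has root A#; the chord is A#-C#-E.
The figure 64 means second inversion — the fifth is in the bass.

E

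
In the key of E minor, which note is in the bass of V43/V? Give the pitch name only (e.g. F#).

The applied chord V43/V is rooted on F#: F#-A#-C#-E.
The figure 43 means second inversion — the fifth is in the bass.

C#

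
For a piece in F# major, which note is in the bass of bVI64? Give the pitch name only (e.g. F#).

A

bVI in F# major has root D; the chord is D-F#-A.
The figure 64 means second inversion — the fifth is in the bass.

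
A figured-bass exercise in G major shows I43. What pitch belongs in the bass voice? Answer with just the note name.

D

I in G major has root G; the chord is G-B-D-F#.
The figure 43 means second inversion — the fifth is in the bass.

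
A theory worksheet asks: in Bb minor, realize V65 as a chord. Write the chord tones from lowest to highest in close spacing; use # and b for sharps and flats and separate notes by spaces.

A C Eb F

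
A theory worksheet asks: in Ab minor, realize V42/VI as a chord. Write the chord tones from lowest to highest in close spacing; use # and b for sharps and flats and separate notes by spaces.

Bbb Cb Eb Gb

V42/VI is a secondary dominant — the dominant seventh of VI. VI in Ab minor is Fb, so the applied chord's root is Cb, a perfect fifth above.
Building a dominant seventh chord on Cb gives Cb-Eb-Gb-Bbb.
With the 42 figure the chord is in third inversion; from the bass Bbb upward in close position it reads Bbb-Cb-Eb-Gb.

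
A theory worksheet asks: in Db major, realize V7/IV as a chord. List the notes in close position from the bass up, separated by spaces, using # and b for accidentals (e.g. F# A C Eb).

V7/IV is a secondary dominant — the dominant seventh of IV. IV in Db major is Gb, so the applied chord's root is Db, a perfect fifth above.
Building a dominant seventh chord on Db gives Db-F-Ab-Cb.

Db F Ab Cb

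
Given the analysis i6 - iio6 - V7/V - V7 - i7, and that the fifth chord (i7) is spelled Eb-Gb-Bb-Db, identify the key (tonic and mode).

Eb minor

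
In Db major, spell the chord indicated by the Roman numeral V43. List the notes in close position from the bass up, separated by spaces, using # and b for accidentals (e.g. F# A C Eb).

Eb Gb Ab C

The numeral's case and figure indicate a dominant seventh chord. In Db major its root, the fifth degree, is Ab.
Stacking thirds from Ab gives Ab-C-Eb-Gb.
The figured bass 43 indicates second inversion, placing the fifth (Eb) in the bass: Eb-Gb-Ab-C.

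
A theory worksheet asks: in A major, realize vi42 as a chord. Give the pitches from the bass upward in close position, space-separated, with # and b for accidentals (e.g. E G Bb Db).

In A major, the sixth degree is F#, and the diatonic chord built there is a minor seventh chord.
That chord is spelled F#-A-C#-E.
The figured bass 42 indicates third inversion, placing the seventh (E) in the bass: E-F#-A-C#.

E F# A C#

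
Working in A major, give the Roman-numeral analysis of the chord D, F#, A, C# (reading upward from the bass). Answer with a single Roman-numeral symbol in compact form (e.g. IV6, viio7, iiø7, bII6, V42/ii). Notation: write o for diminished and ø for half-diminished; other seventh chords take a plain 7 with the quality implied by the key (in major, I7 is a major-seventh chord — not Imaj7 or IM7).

IV7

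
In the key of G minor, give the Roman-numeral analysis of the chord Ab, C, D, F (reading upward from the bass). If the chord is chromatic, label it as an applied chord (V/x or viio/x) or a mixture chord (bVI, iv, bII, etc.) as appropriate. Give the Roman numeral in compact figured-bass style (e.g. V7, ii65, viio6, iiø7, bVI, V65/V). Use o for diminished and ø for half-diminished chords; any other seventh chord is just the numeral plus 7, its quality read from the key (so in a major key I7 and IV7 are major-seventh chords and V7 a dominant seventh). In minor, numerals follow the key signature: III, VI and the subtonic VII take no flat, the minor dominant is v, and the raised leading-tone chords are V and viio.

Stacked in thirds the chord is D-F-Ab-C: a half-diminished seventh chord on D.
D sits a half step below Eb (VI in G minor); a diminished chord there is the applied leading-tone chord of VI.
With Ab in the bass the chord is in second inversion, so the figured bass is 43.

viiø43/VI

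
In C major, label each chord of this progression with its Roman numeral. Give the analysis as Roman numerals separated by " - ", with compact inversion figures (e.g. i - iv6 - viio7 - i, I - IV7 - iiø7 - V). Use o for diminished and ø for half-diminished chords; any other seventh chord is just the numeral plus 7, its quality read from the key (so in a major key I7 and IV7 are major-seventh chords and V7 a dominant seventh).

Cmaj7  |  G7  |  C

I7 - V7 - I

Cmaj7 has root C, degree 1 in C major, so I7.
G7: dominant seventh chord on G = scale degree 5 → V7.
C: major triad on C = scale degree 1 → I.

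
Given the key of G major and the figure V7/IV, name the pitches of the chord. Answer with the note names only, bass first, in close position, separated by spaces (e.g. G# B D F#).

G B D F

V7/IV is a secondary dominant — the dominant seventh of IV. IV in G major is C, so the applied chord's root is G, a perfect fifth above.
Building a dominant seventh chord on G gives G-B-D-F.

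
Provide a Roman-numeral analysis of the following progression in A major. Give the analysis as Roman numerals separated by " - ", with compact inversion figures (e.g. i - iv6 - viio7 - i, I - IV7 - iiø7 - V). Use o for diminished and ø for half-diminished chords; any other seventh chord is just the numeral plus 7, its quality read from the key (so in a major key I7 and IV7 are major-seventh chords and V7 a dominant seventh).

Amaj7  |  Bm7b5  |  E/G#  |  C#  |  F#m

I7 - iiø7 - V6 - V/vi - vi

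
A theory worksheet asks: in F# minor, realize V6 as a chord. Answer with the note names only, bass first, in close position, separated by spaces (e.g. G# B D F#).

E# G# C#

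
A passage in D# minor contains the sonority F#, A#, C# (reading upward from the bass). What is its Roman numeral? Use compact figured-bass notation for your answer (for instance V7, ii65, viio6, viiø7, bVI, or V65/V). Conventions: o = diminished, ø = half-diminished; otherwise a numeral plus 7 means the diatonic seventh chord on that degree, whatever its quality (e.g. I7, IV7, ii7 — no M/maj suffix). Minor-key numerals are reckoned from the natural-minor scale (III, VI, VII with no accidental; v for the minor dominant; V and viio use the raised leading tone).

III

Stacked in thirds the chord is F#-A#-C#: a major triad on F#.
F# is scale degree 3 in D# minor, and a major triad on that degree is written III.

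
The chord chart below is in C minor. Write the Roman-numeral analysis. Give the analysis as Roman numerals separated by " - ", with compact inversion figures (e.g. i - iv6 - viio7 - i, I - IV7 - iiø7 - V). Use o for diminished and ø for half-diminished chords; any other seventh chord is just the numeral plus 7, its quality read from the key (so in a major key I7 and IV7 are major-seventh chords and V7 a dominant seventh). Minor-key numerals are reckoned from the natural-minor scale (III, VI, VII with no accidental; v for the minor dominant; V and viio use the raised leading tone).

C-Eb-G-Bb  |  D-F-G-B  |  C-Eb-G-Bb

C-Eb-G-Bb: minor seventh chord on C = scale degree 1 → i7.
D-F-G-B: root G is the dominant; dominant seventh chord there is V43.
C-Eb-G-Bb has root C, degree 1 in C minor, so i7.

i7 - V43 - i7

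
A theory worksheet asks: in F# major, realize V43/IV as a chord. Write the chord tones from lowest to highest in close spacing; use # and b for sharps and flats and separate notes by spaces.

C# E F# A#

V43/IV is a secondary dominant — the dominant seventh of IV. IV in F# major is B, so the applied chord's root is F#, a perfect fifth above.
Building a dominant seventh chord on F# gives F#-A#-C#-E.
The figured bass 43 indicates second inversion, placing the fifth (C#) in the bass: C#-E-F#-A#.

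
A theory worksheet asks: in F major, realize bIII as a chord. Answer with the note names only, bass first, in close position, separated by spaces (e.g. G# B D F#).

Ab C Eb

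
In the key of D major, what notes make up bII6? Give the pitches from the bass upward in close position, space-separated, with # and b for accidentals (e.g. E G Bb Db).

bII6 is the Neapolitan sixth — a major triad on the lowered second degree, here in its customary first inversion. In D major that root is Eb.
So the chord is Eb-G-Bb.
The figured bass 6 indicates first inversion, placing the third (G) in the bass: G-Bb-Eb.

G Bb Eb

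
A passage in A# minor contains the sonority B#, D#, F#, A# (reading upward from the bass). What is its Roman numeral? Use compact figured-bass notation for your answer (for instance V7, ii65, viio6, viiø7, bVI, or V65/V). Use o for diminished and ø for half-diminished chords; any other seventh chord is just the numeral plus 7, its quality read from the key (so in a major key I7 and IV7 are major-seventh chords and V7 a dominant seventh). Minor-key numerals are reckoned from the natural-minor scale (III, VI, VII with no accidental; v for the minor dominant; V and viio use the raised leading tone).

iiø7

The pitches B#-D#-F#-A# form a half-diminished seventh chord rooted on B#.
B# is scale degree 2 in A# minor, and a half-diminished seventh chord on that degree is written iiø7.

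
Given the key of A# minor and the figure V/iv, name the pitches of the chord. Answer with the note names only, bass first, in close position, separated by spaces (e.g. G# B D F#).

A# C## E#

The slash means an applied dominant: we want the dominant of iv. In A# minor, iv is D# minor, and its dominant is built on A#.
Building a major triad on A# gives A#-C##-E#.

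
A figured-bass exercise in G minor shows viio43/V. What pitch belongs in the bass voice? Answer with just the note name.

The applied chord viio43/V is rooted on C#: C#-E-G-Bb.
The figure 43 means second inversion — the fifth is in the bass.

G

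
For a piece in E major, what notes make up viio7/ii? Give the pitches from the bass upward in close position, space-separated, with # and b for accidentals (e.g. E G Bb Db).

E# G# B D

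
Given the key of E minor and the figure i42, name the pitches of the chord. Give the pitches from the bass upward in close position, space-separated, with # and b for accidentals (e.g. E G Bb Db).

D E G B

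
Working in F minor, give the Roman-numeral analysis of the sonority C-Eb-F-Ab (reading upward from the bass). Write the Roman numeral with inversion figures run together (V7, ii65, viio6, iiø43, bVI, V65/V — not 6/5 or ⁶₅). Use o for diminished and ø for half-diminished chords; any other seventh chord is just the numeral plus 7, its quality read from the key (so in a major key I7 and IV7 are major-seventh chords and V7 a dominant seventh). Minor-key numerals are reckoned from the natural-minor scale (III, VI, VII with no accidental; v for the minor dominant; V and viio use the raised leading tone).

Stacked in thirds the chord is F-Ab-C-Eb: a minor seventh chord on F.
In F minor, F is the tonic; the diatonic minor seventh chord there is i7.
With C in the bass the chord is in second inversion, so the figured bass is 43.

i43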